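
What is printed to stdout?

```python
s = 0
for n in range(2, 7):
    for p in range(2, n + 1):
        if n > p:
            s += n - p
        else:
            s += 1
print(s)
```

n=2,p=2: not 2>2, s = 0+1 = 1
n=3,p=2: 3>2, s = 1+1 = 2
n=3,p=3: not 3>3, s = 2+1 = 3
n=4,p=2: 4>2, s = 3+2 = 5
n=4,p=3: 4>3, s = 5+1 = 6
n=4,p=4: not 4>4, s = 6+1 = 7
n=5,p=2: 5>2, s = 7+3 = 10
n=5,p=3: 5>3, s = 10+2 = 12
n=5,p=4: 5>4, s = 12+1 = 13
n=5,p=5: not 5>5, s = 13+1 = 14
n=6,p=2: 6>2, s = 14+4 = 18
n=6,p=3: 6>3, s = 18+3 = 21
n=6,p=4: 6>4, s = 21+2 = 23
n=6,p=5: 6>5, s = 23+1 = 24
n=6,p=6: not 6>6, s = 24+1 = 25

25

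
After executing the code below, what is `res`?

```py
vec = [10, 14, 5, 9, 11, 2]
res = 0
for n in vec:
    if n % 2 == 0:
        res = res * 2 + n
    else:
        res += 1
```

76

n=10: even, res = 0*2+10 = 10
n=14: even, res = 10*2+14 = 34
n=5: not even, res = 34+1 = 35
n=9: not even, res = 35+1 = 36
n=11: not even, res = 36+1 = 37
n=2: even, res = 37*2+2 = 76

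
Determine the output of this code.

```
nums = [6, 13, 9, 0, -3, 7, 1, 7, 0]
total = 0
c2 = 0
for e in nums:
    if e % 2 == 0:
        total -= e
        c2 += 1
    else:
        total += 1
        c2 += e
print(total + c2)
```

e=6: even, total = 0-6 = -6; c2=1
e=13: not even, total = (-6)+1 = -5; c2=14
e=9: not even, total = (-5)+1 = -4; c2=23
e=0: even, total = (-4)-0 = -4; c2=24
e=-3: not even, total = (-4)+1 = -3; c2=21
e=7: not even, total = (-3)+1 = -2; c2=28
e=1: not even, total = (-2)+1 = -1; c2=29
e=7: not even, total = (-1)+1 = 0; c2=36
e=0: even, total = 0-0 = 0; c2=37
total+c2 = 0+37 = 37

37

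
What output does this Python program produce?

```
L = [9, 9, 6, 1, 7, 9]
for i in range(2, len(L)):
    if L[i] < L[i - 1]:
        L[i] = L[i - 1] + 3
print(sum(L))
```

84

i=2: 6<9, L[2] = 9+3 = 12 → [9, 9, 12, 1, 7, 9]
i=3: 1<12, L[3] = 12+3 = 15 → [9, 9, 12, 15, 7, 9]
i=4: 7<15, L[4] = 15+3 = 18 → [9, 9, 12, 15, 18, 9]
i=5: 9<18, L[5] = 18+3 = 21 → [9, 9, 12, 15, 18, 21]
sum = 84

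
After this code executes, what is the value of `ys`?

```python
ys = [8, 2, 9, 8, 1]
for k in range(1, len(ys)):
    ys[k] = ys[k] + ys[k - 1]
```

k=1: ys[1] = 2+8 = 10 → [8, 10, 9, 8, 1]
k=2: ys[2] = 9+10 = 19 → [8, 10, 19, 8, 1]
k=3: ys[3] = 8+19 = 27 → [8, 10, 19, 27, 1]
k=4: ys[4] = 1+27 = 28 → [8, 10, 19, 27, 28]

[8, 10, 19, 27, 28]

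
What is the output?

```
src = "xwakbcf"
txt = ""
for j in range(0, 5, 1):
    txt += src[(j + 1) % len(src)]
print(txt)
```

j=0: add src[1]='w' → 'w'
j=1: add src[2]='a' → 'wa'
j=2: add src[3]='k' → 'wak'
j=3: add src[4]='b' → 'wakb'
j=4: add src[5]='c' → 'wakbc'

wakbc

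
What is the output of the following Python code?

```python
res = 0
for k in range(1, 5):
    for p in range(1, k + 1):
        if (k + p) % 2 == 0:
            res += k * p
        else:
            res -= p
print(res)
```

34

k=1,p=1: even sum, res = 0+1 = 1
k=2,p=1: odd sum, res = 1-1 = 0
k=2,p=2: even sum, res = 0+4 = 4
k=3,p=1: even sum, res = 4+3 = 7
k=3,p=2: odd sum, res = 7-2 = 5
k=3,p=3: even sum, res = 5+9 = 14
k=4,p=1: odd sum, res = 14-1 = 13
k=4,p=2: even sum, res = 13+8 = 21
k=4,p=3: odd sum, res = 21-3 = 18
k=4,p=4: even sum, res = 18+16 = 34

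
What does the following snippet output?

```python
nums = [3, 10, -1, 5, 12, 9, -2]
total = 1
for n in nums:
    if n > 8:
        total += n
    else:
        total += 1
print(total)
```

36

n=3: not >8, total = 1+1 = 2
n=10: >8, total = 2+10 = 12
n=-1: not >8, total = 12+1 = 13
n=5: not >8, total = 13+1 = 14
n=12: >8, total = 14+12 = 26
n=9: >8, total = 26+9 = 35
n=-2: not >8, total = 35+1 = 36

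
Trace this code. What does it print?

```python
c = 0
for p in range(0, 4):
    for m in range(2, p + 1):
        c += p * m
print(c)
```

p=2,m=2: c = 0+4 = 4
p=3,m=2: c = 4+6 = 10
p=3,m=3: c = 10+9 = 19

19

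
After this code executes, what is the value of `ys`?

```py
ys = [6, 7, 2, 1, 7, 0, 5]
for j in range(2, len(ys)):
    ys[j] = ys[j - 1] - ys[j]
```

j=2: ys[2] = 7-2 = 5 → [6, 7, 5, 1, 7, 0, 5]
j=3: ys[3] = 5-1 = 4 → [6, 7, 5, 4, 7, 0, 5]
j=4: ys[4] = 4-7 = -3 → [6, 7, 5, 4, -3, 0, 5]
j=5: ys[5] = (-3)-0 = -3 → [6, 7, 5, 4, -3, -3, 5]
j=6: ys[6] = (-3)-5 = -8 → [6, 7, 5, 4, -3, -3, -8]

[6, 7, 5, 4, -3, -3, -8]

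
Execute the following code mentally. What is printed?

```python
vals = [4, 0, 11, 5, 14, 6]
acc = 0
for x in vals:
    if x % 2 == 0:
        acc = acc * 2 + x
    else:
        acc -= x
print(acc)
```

2

x=4: even, acc = 0*2+4 = 4
x=0: even, acc = 4*2+0 = 8
x=11: not even, acc = 8-11 = -3
x=5: not even, acc = (-3)-5 = -8
x=14: even, acc = (-8)*2+14 = -2
x=6: even, acc = (-2)*2+6 = 2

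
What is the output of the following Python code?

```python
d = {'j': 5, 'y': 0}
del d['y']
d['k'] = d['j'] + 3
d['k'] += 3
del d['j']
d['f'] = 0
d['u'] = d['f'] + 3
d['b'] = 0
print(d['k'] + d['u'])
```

14

del 'y' → {'j': 5}
d['k'] = d['j']+3 = 8 → {'j': 5, 'k': 8}
d['k'] = 8+3 = 11 → {'j': 5, 'k': 11}
del 'j' → {'k': 11}
d['f'] = 0 → {'k': 11, 'f': 0}
d['u'] = d['f']+3 = 3 → {'k': 11, 'f': 0, 'u': 3}
d['b'] = 0 → {'k': 11, 'f': 0, 'u': 3, 'b': 0}
d['k']+d['u'] = 11+3 = 14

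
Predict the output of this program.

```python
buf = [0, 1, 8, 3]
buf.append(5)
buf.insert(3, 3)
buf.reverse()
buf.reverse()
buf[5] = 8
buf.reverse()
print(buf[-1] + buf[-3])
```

append 5 → [0, 1, 8, 3, 5]
insert 3 at 3 → [0, 1, 8, 3, 3, 5]
reverse → [5, 3, 3, 8, 1, 0]
reverse → [0, 1, 8, 3, 3, 5]
buf[5] = 8 → [0, 1, 8, 3, 3, 8]
reverse → [8, 3, 3, 8, 1, 0]
buf[-1]+buf[-3] = 0+8 = 8

8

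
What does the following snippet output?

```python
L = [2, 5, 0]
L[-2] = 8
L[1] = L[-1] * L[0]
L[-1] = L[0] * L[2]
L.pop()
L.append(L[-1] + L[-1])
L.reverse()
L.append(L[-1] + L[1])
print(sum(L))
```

L[-2] = 8 → [2, 8, 0]
L[1] = L[-1]*L[0] = 0*2 = 0 → [2, 0, 0]
L[-1] = L[0]*L[2] = 2*0 = 0 → [2, 0, 0]
pop() removes 0 → [2, 0]
append L[-1]+L[-1] = 0+0 = 0 → [2, 0, 0]
reverse → [0, 0, 2]
append L[-1]+L[1] = 2+0 = 2 → [0, 0, 2, 2]
sum = 4

4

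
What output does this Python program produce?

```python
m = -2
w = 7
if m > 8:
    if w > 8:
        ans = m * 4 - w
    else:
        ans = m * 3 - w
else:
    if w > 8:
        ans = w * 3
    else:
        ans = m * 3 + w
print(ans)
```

m=-2, w=7
m > 8 is False; w > 8 is False
→ ans = m * 3 + w = 1

1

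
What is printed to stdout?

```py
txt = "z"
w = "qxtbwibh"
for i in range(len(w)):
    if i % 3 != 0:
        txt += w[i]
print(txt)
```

zxtwih

i=0: skip
i=1: add 'x' → 'zx'
i=2: add 't' → 'zxt'
i=3: skip
i=4: add 'w' → 'zxtw'
i=5: add 'i' → 'zxtwi'
i=6: skip
i=7: add 'h' → 'zxtwih'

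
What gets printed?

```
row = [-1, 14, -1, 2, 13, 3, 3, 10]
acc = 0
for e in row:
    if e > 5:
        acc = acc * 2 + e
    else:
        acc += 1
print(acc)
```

e=-1: not >5, acc = 0+1 = 1
e=14: >5, acc = 1*2+14 = 16
e=-1: not >5, acc = 16+1 = 17
e=2: not >5, acc = 17+1 = 18
e=13: >5, acc = 18*2+13 = 49
e=3: not >5, acc = 49+1 = 50
e=3: not >5, acc = 50+1 = 51
e=10: >5, acc = 51*2+10 = 112

112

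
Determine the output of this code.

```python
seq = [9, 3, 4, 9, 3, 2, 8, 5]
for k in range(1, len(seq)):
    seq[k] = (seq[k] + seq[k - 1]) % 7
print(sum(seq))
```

k=1: seq[1] = (3+9)%7 = 5 → [9, 5, 4, 9, 3, 2, 8, 5]
k=2: seq[2] = (4+5)%7 = 2 → [9, 5, 2, 9, 3, 2, 8, 5]
k=3: seq[3] = (9+2)%7 = 4 → [9, 5, 2, 4, 3, 2, 8, 5]
k=4: seq[4] = (3+4)%7 = 0 → [9, 5, 2, 4, 0, 2, 8, 5]
k=5: seq[5] = (2+0)%7 = 2 → [9, 5, 2, 4, 0, 2, 8, 5]
k=6: seq[6] = (8+2)%7 = 3 → [9, 5, 2, 4, 0, 2, 3, 5]
k=7: seq[7] = (5+3)%7 = 1 → [9, 5, 2, 4, 0, 2, 3, 1]
sum = 26

26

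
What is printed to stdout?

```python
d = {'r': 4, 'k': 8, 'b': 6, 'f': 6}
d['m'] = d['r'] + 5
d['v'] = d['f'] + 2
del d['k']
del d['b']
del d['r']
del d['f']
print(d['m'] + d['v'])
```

17

d['m'] = d['r']+5 = 9 → {'r': 4, 'k': 8, 'b': 6, 'f': 6, 'm': 9}
d['v'] = d['f']+2 = 8 → {'r': 4, 'k': 8, 'b': 6, 'f': 6, 'm': 9, 'v': 8}
del 'k' → {'r': 4, 'b': 6, 'f': 6, 'm': 9, 'v': 8}
del 'b' → {'r': 4, 'f': 6, 'm': 9, 'v': 8}
del 'r' → {'f': 6, 'm': 9, 'v': 8}
del 'f' → {'m': 9, 'v': 8}
d['m']+d['v'] = 9+8 = 17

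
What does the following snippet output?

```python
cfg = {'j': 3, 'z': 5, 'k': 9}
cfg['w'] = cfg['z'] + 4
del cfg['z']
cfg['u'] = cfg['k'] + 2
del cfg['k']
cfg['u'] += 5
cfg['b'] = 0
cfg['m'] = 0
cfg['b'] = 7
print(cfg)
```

cfg['w'] = cfg['z']+4 = 9 → {'j': 3, 'z': 5, 'k': 9, 'w': 9}
del 'z' → {'j': 3, 'k': 9, 'w': 9}
cfg['u'] = cfg['k']+2 = 11 → {'j': 3, 'k': 9, 'w': 9, 'u': 11}
del 'k' → {'j': 3, 'w': 9, 'u': 11}
cfg['u'] = 11+5 = 16 → {'j': 3, 'w': 9, 'u': 16}
cfg['b'] = 0 → {'j': 3, 'w': 9, 'u': 16, 'b': 0}
cfg['m'] = 0 → {'j': 3, 'w': 9, 'u': 16, 'b': 0, 'm': 0}
cfg['b'] = 7 → {'j': 3, 'w': 9, 'u': 16, 'b': 7, 'm': 0}

{'j': 3, 'w': 9, 'u': 16, 'b': 7, 'm': 0}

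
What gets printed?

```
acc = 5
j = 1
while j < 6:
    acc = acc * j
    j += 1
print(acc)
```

j=1: acc = 5*1 = 5
j=2: acc = 5*2 = 10
j=3: acc = 10*3 = 30
j=4: acc = 30*4 = 120
j=5: acc = 120*5 = 600

600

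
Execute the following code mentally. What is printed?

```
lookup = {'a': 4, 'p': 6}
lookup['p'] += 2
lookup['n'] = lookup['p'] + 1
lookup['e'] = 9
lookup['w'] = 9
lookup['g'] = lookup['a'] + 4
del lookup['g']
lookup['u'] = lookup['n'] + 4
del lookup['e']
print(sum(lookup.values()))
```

43

lookup['p'] = 6+2 = 8 → {'a': 4, 'p': 8}
lookup['n'] = lookup['p']+1 = 9 → {'a': 4, 'p': 8, 'n': 9}
lookup['e'] = 9 → {'a': 4, 'p': 8, 'n': 9, 'e': 9}
lookup['w'] = 9 → {'a': 4, 'p': 8, 'n': 9, 'e': 9, 'w': 9}
lookup['g'] = lookup['a']+4 = 8 → {'a': 4, 'p': 8, 'n': 9, 'e': 9, 'w': 9, 'g': 8}
del 'g' → {'a': 4, 'p': 8, 'n': 9, 'e': 9, 'w': 9}
lookup['u'] = lookup['n']+4 = 13 → {'a': 4, 'p': 8, 'n': 9, 'e': 9, 'w': 9, 'u': 13}
del 'e' → {'a': 4, 'p': 8, 'n': 9, 'w': 9, 'u': 13}
sum of values = 43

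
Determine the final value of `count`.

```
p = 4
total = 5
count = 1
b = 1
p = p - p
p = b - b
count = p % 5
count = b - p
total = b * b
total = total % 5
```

p = 4-4 = 0
p = 1-1 = 0
count = 0%5 = 0
count = 1-0 = 1
total = 1*1 = 1
total = 1%5 = 1

1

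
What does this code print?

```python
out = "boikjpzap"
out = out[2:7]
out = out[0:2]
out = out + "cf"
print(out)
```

slice [2:7] → 'ikjpz'
slice [0:2] → 'ik'
+ 'cf' → 'ikcf'

ikcf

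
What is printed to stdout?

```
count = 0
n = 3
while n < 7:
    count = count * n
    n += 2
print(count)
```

0

n=3: count = 0*3 = 0
n=5: count = 0*5 = 0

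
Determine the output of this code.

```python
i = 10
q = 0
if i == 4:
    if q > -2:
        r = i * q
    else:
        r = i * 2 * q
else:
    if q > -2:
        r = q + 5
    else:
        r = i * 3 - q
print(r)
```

i=10, q=0
i == 4 is False; q > -2 is True
→ r = q + 5 = 5

5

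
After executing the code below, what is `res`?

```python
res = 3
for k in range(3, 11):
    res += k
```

55

k=3: res = 3+3 = 6
k=4: res = 6+4 = 10
k=5: res = 10+5 = 15
k=6: res = 15+6 = 21
k=7: res = 21+7 = 28
k=8: res = 28+8 = 36
k=9: res = 36+9 = 45
k=10: res = 45+10 = 55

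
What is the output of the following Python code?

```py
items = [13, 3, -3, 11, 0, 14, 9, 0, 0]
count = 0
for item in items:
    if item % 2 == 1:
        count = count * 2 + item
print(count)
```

251

item=13: odd, count = 0*2+13 = 13
item=3: odd, count = 13*2+3 = 29
item=-3: odd, count = 29*2+(-3) = 55
item=11: odd, count = 55*2+11 = 121
item=0: not odd
item=14: not odd
item=9: odd, count = 121*2+9 = 251
item=0: not odd
item=0: not odd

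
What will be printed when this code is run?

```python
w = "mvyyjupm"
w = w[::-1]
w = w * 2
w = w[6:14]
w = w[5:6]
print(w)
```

j

reverse → 'mpujyyvm'
repeat ×2 → 'mpujyyvmmpujyyvm'
slice [6:14] → 'vmmpujyy'
slice [5:6] → 'j'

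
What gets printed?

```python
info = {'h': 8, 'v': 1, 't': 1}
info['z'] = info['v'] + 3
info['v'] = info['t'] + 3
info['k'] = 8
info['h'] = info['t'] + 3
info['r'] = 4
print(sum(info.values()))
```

25

info['z'] = info['v']+3 = 4 → {'h': 8, 'v': 1, 't': 1, 'z': 4}
info['v'] = info['t']+3 = 4 → {'h': 8, 'v': 4, 't': 1, 'z': 4}
info['k'] = 8 → {'h': 8, 'v': 4, 't': 1, 'z': 4, 'k': 8}
info['h'] = info['t']+3 = 4 → {'h': 4, 'v': 4, 't': 1, 'z': 4, 'k': 8}
info['r'] = 4 → {'h': 4, 'v': 4, 't': 1, 'z': 4, 'k': 8, 'r': 4}
sum of values = 25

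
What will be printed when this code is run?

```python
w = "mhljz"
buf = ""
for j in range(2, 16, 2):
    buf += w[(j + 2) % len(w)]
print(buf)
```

j=2: add w[4]='z' → 'z'
j=4: add w[1]='h' → 'zh'
j=6: add w[3]='j' → 'zhj'
j=8: add w[0]='m' → 'zhjm'
j=10: add w[2]='l' → 'zhjml'
j=12: add w[4]='z' → 'zhjmlz'
j=14: add w[1]='h' → 'zhjmlzh'

zhjmlzh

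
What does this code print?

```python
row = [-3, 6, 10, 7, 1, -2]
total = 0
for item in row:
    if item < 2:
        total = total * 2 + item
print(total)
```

-12

item=-3: <2, total = 0*2+(-3) = -3
item=6: not <2
item=10: not <2
item=7: not <2
item=1: <2, total = (-3)*2+1 = -5
item=-2: <2, total = (-5)*2+(-2) = -12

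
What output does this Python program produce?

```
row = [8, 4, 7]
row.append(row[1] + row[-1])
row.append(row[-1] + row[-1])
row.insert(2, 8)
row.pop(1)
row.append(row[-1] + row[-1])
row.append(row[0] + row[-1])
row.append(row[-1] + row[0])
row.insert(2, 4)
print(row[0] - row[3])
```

append row[1]+row[-1] = 4+7 = 11 → [8, 4, 7, 11]
append row[-1]+row[-1] = 11+11 = 22 → [8, 4, 7, 11, 22]
insert 8 at 2 → [8, 4, 8, 7, 11, 22]
pop(1) removes 4 → [8, 8, 7, 11, 22]
append row[-1]+row[-1] = 22+22 = 44 → [8, 8, 7, 11, 22, 44]
append row[0]+row[-1] = 8+44 = 52 → [8, 8, 7, 11, 22, 44, 52]
append row[-1]+row[0] = 52+8 = 60 → [8, 8, 7, 11, 22, 44, 52, 60]
insert 4 at 2 → [8, 8, 4, 7, 11, 22, 44, 52, 60]
row[0]-row[3] = 8-7 = 1

1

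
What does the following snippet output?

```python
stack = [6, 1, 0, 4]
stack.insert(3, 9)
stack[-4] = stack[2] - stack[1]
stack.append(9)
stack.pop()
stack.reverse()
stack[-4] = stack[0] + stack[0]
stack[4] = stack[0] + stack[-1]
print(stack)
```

[4, 8, 0, -1, 10]

insert 9 at 3 → [6, 1, 0, 9, 4]
stack[-4] = stack[2]-stack[1] = 0-1 = -1 → [6, -1, 0, 9, 4]
append 9 → [6, -1, 0, 9, 4, 9]
pop() removes 9 → [6, -1, 0, 9, 4]
reverse → [4, 9, 0, -1, 6]
stack[-4] = stack[0]+stack[0] = 4+4 = 8 → [4, 8, 0, -1, 6]
stack[4] = stack[0]+stack[-1] = 4+6 = 10 → [4, 8, 0, -1, 10]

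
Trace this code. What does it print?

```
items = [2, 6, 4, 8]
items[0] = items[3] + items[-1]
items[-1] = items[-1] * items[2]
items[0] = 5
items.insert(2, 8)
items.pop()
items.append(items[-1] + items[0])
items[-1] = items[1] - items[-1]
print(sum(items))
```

items[0] = items[3]+items[-1] = 8+8 = 16 → [16, 6, 4, 8]
items[-1] = items[-1]*items[2] = 8*4 = 32 → [16, 6, 4, 32]
items[0] = 5 → [5, 6, 4, 32]
insert 8 at 2 → [5, 6, 8, 4, 32]
pop() removes 32 → [5, 6, 8, 4]
append items[-1]+items[0] = 4+5 = 9 → [5, 6, 8, 4, 9]
items[-1] = items[1]-items[-1] = 6-9 = -3 → [5, 6, 8, 4, -3]
sum = 20

20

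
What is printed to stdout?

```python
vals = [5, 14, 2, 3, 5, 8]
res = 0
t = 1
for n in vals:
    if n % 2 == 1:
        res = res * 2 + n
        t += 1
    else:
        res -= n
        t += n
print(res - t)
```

n=5: odd, res = 0*2+5 = 5; t=2
n=14: not odd, res = 5-14 = -9; t=16
n=2: not odd, res = (-9)-2 = -11; t=18
n=3: odd, res = (-11)*2+3 = -19; t=19
n=5: odd, res = (-19)*2+5 = -33; t=20
n=8: not odd, res = (-33)-8 = -41; t=28
res-t = (-41)-28 = -69

-69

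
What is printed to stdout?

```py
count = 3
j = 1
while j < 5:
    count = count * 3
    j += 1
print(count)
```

243

j=1: count = 3*3 = 9
j=2: count = 9*3 = 27
j=3: count = 27*3 = 81
j=4: count = 81*3 = 243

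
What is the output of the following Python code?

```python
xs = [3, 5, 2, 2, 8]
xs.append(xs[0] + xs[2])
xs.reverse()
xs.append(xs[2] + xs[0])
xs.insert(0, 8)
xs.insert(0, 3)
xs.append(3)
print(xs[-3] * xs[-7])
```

append xs[0]+xs[2] = 3+2 = 5 → [3, 5, 2, 2, 8, 5]
reverse → [5, 8, 2, 2, 5, 3]
append xs[2]+xs[0] = 2+5 = 7 → [5, 8, 2, 2, 5, 3, 7]
insert 8 at 0 → [8, 5, 8, 2, 2, 5, 3, 7]
insert 3 at 0 → [3, 8, 5, 8, 2, 2, 5, 3, 7]
append 3 → [3, 8, 5, 8, 2, 2, 5, 3, 7, 3]
xs[-3]*xs[-7] = 3*8 = 24

24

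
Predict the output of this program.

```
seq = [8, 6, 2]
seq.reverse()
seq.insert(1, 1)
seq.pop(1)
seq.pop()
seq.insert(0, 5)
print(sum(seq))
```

reverse → [2, 6, 8]
insert 1 at 1 → [2, 1, 6, 8]
pop(1) removes 1 → [2, 6, 8]
pop() removes 8 → [2, 6]
insert 5 at 0 → [5, 2, 6]
sum = 13

13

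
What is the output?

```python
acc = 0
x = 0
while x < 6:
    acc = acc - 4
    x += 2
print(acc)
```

-12

x=0: acc = 0-4 = -4
x=2: acc = (-4)-4 = -8
x=4: acc = (-8)-4 = -12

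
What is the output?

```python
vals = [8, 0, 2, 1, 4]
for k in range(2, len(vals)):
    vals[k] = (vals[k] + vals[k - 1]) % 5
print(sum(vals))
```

15

k=2: vals[2] = (2+0)%5 = 2 → [8, 0, 2, 1, 4]
k=3: vals[3] = (1+2)%5 = 3 → [8, 0, 2, 3, 4]
k=4: vals[4] = (4+3)%5 = 2 → [8, 0, 2, 3, 2]
sum = 15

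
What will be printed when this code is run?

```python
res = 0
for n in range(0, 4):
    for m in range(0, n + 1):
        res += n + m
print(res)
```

n=0,m=0: res = 0+0 = 0
n=1,m=0: res = 0+1 = 1
n=1,m=1: res = 1+2 = 3
n=2,m=0: res = 3+2 = 5
n=2,m=1: res = 5+3 = 8
n=2,m=2: res = 8+4 = 12
n=3,m=0: res = 12+3 = 15
n=3,m=1: res = 15+4 = 19
n=3,m=2: res = 19+5 = 24
n=3,m=3: res = 24+6 = 30

30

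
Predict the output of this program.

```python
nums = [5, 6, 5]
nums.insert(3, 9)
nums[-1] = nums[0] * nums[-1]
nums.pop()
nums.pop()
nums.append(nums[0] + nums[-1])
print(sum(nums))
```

insert 9 at 3 → [5, 6, 5, 9]
nums[-1] = nums[0]*nums[-1] = 5*9 = 45 → [5, 6, 5, 45]
pop() removes 45 → [5, 6, 5]
pop() removes 5 → [5, 6]
append nums[0]+nums[-1] = 5+6 = 11 → [5, 6, 11]
sum = 22

22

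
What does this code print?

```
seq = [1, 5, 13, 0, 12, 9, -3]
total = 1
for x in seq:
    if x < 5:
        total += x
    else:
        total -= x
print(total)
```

-40

x=1: <5, total = 1+1 = 2
x=5: not <5, total = 2-5 = -3
x=13: not <5, total = (-3)-13 = -16
x=0: <5, total = (-16)+0 = -16
x=12: not <5, total = (-16)-12 = -28
x=9: not <5, total = (-28)-9 = -37
x=-3: <5, total = (-37)+(-3) = -40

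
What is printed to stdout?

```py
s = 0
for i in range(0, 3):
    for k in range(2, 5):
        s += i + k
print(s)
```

i=0,k=2: s = 0+2 = 2
i=0,k=3: s = 2+3 = 5
i=0,k=4: s = 5+4 = 9
i=1,k=2: s = 9+3 = 12
i=1,k=3: s = 12+4 = 16
i=1,k=4: s = 16+5 = 21
i=2,k=2: s = 21+4 = 25
i=2,k=3: s = 25+5 = 30
i=2,k=4: s = 30+6 = 36

36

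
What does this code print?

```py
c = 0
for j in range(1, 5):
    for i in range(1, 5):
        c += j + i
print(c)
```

j=1,i=1: c = 0+2 = 2
j=1,i=2: c = 2+3 = 5
j=1,i=3: c = 5+4 = 9
j=1,i=4: c = 9+5 = 14
j=2,i=1: c = 14+3 = 17
j=2,i=2: c = 17+4 = 21
j=2,i=3: c = 21+5 = 26
j=2,i=4: c = 26+6 = 32
j=3,i=1: c = 32+4 = 36
j=3,i=2: c = 36+5 = 41
j=3,i=3: c = 41+6 = 47
j=3,i=4: c = 47+7 = 54
j=4,i=1: c = 54+5 = 59
j=4,i=2: c = 59+6 = 65
j=4,i=3: c = 65+7 = 72
j=4,i=4: c = 72+8 = 80

80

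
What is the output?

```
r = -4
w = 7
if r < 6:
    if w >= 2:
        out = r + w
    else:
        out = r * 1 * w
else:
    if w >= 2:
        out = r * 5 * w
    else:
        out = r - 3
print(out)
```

r=-4, w=7
r < 6 is True; w >= 2 is True
→ out = r + w = 3

3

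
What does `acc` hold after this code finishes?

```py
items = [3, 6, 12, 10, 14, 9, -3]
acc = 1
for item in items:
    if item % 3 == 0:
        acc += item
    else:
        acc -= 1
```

item=3: %3==0, acc = 1+3 = 4
item=6: %3==0, acc = 4+6 = 10
item=12: %3==0, acc = 10+12 = 22
item=10: not %3==0, acc = 22-1 = 21
item=14: not %3==0, acc = 21-1 = 20
item=9: %3==0, acc = 20+9 = 29
item=-3: %3==0, acc = 29+(-3) = 26

26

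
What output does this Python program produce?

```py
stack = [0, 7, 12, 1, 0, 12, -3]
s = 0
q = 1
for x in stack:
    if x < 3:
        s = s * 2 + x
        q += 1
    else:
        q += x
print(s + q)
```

37

x=0: <3, s = 0*2+0 = 0; q=2
x=7: not <3; q=9
x=12: not <3; q=21
x=1: <3, s = 0*2+1 = 1; q=22
x=0: <3, s = 1*2+0 = 2; q=23
x=12: not <3; q=35
x=-3: <3, s = 2*2+(-3) = 1; q=36
s+q = 1+36 = 37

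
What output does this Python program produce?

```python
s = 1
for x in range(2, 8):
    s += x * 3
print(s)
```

82

x=2: s = 1+2*3 = 7
x=3: s = 7+3*3 = 16
x=4: s = 16+4*3 = 28
x=5: s = 28+5*3 = 43
x=6: s = 43+6*3 = 61
x=7: s = 61+7*3 = 82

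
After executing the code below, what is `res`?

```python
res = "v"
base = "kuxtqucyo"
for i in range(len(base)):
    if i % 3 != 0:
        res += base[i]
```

'vuxquyo'

i=0: skip
i=1: add 'u' → 'vu'
i=2: add 'x' → 'vux'
i=3: skip
i=4: add 'q' → 'vuxq'
i=5: add 'u' → 'vuxqu'
i=6: skip
i=7: add 'y' → 'vuxquy'
i=8: add 'o' → 'vuxquyo'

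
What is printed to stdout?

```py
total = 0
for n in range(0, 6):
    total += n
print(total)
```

15

n=0: total = 0+0 = 0
n=1: total = 0+1 = 1
n=2: total = 1+2 = 3
n=3: total = 3+3 = 6
n=4: total = 6+4 = 10
n=5: total = 10+5 = 15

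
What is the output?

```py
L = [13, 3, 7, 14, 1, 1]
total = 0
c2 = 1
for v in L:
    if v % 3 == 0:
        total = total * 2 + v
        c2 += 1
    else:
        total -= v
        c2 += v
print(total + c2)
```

v=13: not %3==0, total = 0-13 = -13; c2=14
v=3: %3==0, total = (-13)*2+3 = -23; c2=15
v=7: not %3==0, total = (-23)-7 = -30; c2=22
v=14: not %3==0, total = (-30)-14 = -44; c2=36
v=1: not %3==0, total = (-44)-1 = -45; c2=37
v=1: not %3==0, total = (-45)-1 = -46; c2=38
total+c2 = (-46)+38 = -8

-8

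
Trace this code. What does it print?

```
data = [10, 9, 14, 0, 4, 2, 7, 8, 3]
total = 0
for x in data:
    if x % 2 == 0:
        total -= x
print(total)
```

x=10: even, total = 0-10 = -10
x=9: not even
x=14: even, total = (-10)-14 = -24
x=0: even, total = (-24)-0 = -24
x=4: even, total = (-24)-4 = -28
x=2: even, total = (-28)-2 = -30
x=7: not even
x=8: even, total = (-30)-8 = -38
x=3: not even

-38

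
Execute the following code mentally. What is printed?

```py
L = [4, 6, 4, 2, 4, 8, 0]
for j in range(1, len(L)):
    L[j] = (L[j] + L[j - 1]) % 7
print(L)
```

j=1: L[1] = (6+4)%7 = 3 → [4, 3, 4, 2, 4, 8, 0]
j=2: L[2] = (4+3)%7 = 0 → [4, 3, 0, 2, 4, 8, 0]
j=3: L[3] = (2+0)%7 = 2 → [4, 3, 0, 2, 4, 8, 0]
j=4: L[4] = (4+2)%7 = 6 → [4, 3, 0, 2, 6, 8, 0]
j=5: L[5] = (8+6)%7 = 0 → [4, 3, 0, 2, 6, 0, 0]
j=6: L[6] = (0+0)%7 = 0 → [4, 3, 0, 2, 6, 0, 0]

[4, 3, 0, 2, 6, 0, 0]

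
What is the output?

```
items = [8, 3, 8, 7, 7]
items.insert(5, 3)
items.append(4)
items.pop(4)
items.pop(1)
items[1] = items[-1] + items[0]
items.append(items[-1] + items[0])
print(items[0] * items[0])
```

64

insert 3 at 5 → [8, 3, 8, 7, 7, 3]
append 4 → [8, 3, 8, 7, 7, 3, 4]
pop(4) removes 7 → [8, 3, 8, 7, 3, 4]
pop(1) removes 3 → [8, 8, 7, 3, 4]
items[1] = items[-1]+items[0] = 4+8 = 12 → [8, 12, 7, 3, 4]
append items[-1]+items[0] = 4+8 = 12 → [8, 12, 7, 3, 4, 12]
items[0]*items[0] = 8*8 = 64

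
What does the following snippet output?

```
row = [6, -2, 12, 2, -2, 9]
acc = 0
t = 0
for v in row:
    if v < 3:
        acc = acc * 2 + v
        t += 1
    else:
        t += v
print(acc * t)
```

v=6: not <3; t=6
v=-2: <3, acc = 0*2+(-2) = -2; t=7
v=12: not <3; t=19
v=2: <3, acc = (-2)*2+2 = -2; t=20
v=-2: <3, acc = (-2)*2+(-2) = -6; t=21
v=9: not <3; t=30
acc*t = (-6)*30 = -180

-180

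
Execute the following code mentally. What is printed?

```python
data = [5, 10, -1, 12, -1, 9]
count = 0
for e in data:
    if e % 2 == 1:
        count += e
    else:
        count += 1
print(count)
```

14

e=5: odd, count = 0+5 = 5
e=10: not odd, count = 5+1 = 6
e=-1: odd, count = 6+(-1) = 5
e=12: not odd, count = 5+1 = 6
e=-1: odd, count = 6+(-1) = 5
e=9: odd, count = 5+9 = 14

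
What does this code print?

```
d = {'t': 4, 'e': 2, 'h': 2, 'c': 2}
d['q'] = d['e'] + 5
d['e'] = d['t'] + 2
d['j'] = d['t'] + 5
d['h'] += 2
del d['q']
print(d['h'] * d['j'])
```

36

d['q'] = d['e']+5 = 7 → {'t': 4, 'e': 2, 'h': 2, 'c': 2, 'q': 7}
d['e'] = d['t']+2 = 6 → {'t': 4, 'e': 6, 'h': 2, 'c': 2, 'q': 7}
d['j'] = d['t']+5 = 9 → {'t': 4, 'e': 6, 'h': 2, 'c': 2, 'q': 7, 'j': 9}
d['h'] = 2+2 = 4 → {'t': 4, 'e': 6, 'h': 4, 'c': 2, 'q': 7, 'j': 9}
del 'q' → {'t': 4, 'e': 6, 'h': 4, 'c': 2, 'j': 9}
d['h']*d['j'] = 4*9 = 36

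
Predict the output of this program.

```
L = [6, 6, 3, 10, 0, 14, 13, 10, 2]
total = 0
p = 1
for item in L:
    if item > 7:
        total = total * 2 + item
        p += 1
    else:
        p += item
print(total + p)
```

item=6: not >7; p=7
item=6: not >7; p=13
item=3: not >7; p=16
item=10: >7, total = 0*2+10 = 10; p=17
item=0: not >7; p=17
item=14: >7, total = 10*2+14 = 34; p=18
item=13: >7, total = 34*2+13 = 81; p=19
item=10: >7, total = 81*2+10 = 172; p=20
item=2: not >7; p=22
total+p = 172+22 = 194

194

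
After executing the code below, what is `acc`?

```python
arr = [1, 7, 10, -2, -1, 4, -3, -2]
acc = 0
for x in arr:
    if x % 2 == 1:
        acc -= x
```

x=1: odd, acc = 0-1 = -1
x=7: odd, acc = (-1)-7 = -8
x=10: not odd
x=-2: not odd
x=-1: odd, acc = (-8)-(-1) = -7
x=4: not odd
x=-3: odd, acc = (-7)-(-3) = -4
x=-2: not odd

-4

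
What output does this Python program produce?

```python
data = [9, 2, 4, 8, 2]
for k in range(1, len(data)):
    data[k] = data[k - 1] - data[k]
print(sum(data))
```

7

k=1: data[1] = 9-2 = 7 → [9, 7, 4, 8, 2]
k=2: data[2] = 7-4 = 3 → [9, 7, 3, 8, 2]
k=3: data[3] = 3-8 = -5 → [9, 7, 3, -5, 2]
k=4: data[4] = (-5)-2 = -7 → [9, 7, 3, -5, -7]
sum = 7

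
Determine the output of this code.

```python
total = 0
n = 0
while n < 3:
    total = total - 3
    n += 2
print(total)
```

-6

n=0: total = 0-3 = -3
n=2: total = (-3)-3 = -6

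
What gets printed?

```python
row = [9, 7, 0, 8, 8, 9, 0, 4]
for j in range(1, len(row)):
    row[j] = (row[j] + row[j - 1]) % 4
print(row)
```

j=1: row[1] = (7+9)%4 = 0 → [9, 0, 0, 8, 8, 9, 0, 4]
j=2: row[2] = (0+0)%4 = 0 → [9, 0, 0, 8, 8, 9, 0, 4]
j=3: row[3] = (8+0)%4 = 0 → [9, 0, 0, 0, 8, 9, 0, 4]
j=4: row[4] = (8+0)%4 = 0 → [9, 0, 0, 0, 0, 9, 0, 4]
j=5: row[5] = (9+0)%4 = 1 → [9, 0, 0, 0, 0, 1, 0, 4]
j=6: row[6] = (0+1)%4 = 1 → [9, 0, 0, 0, 0, 1, 1, 4]
j=7: row[7] = (4+1)%4 = 1 → [9, 0, 0, 0, 0, 1, 1, 1]

[9, 0, 0, 0, 0, 1, 1, 1]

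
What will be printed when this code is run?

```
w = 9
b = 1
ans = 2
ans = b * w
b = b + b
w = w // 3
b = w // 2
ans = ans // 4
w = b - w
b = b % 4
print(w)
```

ans = 1*9 = 9
b = 1+1 = 2
w = 9//3 = 3
b = 3//2 = 1
ans = 9//4 = 2
w = 1-3 = -2
b = 1%4 = 1

-2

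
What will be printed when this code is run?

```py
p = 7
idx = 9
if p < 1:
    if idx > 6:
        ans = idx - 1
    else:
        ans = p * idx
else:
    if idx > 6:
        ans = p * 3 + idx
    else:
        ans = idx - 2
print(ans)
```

p=7, idx=9
p < 1 is False; idx > 6 is True
→ ans = p * 3 + idx = 30

30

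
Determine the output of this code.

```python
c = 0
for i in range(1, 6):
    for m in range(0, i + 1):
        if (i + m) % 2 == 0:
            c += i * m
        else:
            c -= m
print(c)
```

i=1,m=0: odd sum, c = 0-0 = 0
i=1,m=1: even sum, c = 0+1 = 1
i=2,m=0: even sum, c = 1+0 = 1
i=2,m=1: odd sum, c = 1-1 = 0
i=2,m=2: even sum, c = 0+4 = 4
i=3,m=0: odd sum, c = 4-0 = 4
i=3,m=1: even sum, c = 4+3 = 7
i=3,m=2: odd sum, c = 7-2 = 5
i=3,m=3: even sum, c = 5+9 = 14
i=4,m=0: even sum, c = 14+0 = 14
i=4,m=1: odd sum, c = 14-1 = 13
i=4,m=2: even sum, c = 13+8 = 21
i=4,m=3: odd sum, c = 21-3 = 18
i=4,m=4: even sum, c = 18+16 = 34
i=5,m=0: odd sum, c = 34-0 = 34
i=5,m=1: even sum, c = 34+5 = 39
i=5,m=2: odd sum, c = 39-2 = 37
i=5,m=3: even sum, c = 37+15 = 52
i=5,m=4: odd sum, c = 52-4 = 48
i=5,m=5: even sum, c = 48+25 = 73

73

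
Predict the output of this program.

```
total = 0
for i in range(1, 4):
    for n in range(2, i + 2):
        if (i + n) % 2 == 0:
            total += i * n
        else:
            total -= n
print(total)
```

i=1,n=2: odd sum, total = 0-2 = -2
i=2,n=2: even sum, total = (-2)+4 = 2
i=2,n=3: odd sum, total = 2-3 = -1
i=3,n=2: odd sum, total = (-1)-2 = -3
i=3,n=3: even sum, total = (-3)+9 = 6
i=3,n=4: odd sum, total = 6-4 = 2

2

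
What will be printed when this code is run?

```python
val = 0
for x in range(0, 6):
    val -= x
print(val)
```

-15

x=0: val = 0-0 = 0
x=1: val = 0-1 = -1
x=2: val = (-1)-2 = -3
x=3: val = (-3)-3 = -6
x=4: val = (-6)-4 = -10
x=5: val = (-10)-5 = -15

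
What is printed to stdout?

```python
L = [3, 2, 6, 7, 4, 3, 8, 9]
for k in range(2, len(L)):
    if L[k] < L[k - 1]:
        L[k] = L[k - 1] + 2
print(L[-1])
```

k=2: 6>=2, unchanged → [3, 2, 6, 7, 4, 3, 8, 9]
k=3: 7>=6, unchanged → [3, 2, 6, 7, 4, 3, 8, 9]
k=4: 4<7, L[4] = 7+2 = 9 → [3, 2, 6, 7, 9, 3, 8, 9]
k=5: 3<9, L[5] = 9+2 = 11 → [3, 2, 6, 7, 9, 11, 8, 9]
k=6: 8<11, L[6] = 11+2 = 13 → [3, 2, 6, 7, 9, 11, 13, 9]
k=7: 9<13, L[7] = 13+2 = 15 → [3, 2, 6, 7, 9, 11, 13, 15]

15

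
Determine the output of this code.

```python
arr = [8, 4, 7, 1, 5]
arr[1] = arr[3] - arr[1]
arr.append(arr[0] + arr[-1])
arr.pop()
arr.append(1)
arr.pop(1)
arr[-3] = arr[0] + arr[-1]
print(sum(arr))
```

30

arr[1] = arr[3]-arr[1] = 1-4 = -3 → [8, -3, 7, 1, 5]
append arr[0]+arr[-1] = 8+5 = 13 → [8, -3, 7, 1, 5, 13]
pop() removes 13 → [8, -3, 7, 1, 5]
append 1 → [8, -3, 7, 1, 5, 1]
pop(1) removes -3 → [8, 7, 1, 5, 1]
arr[-3] = arr[0]+arr[-1] = 8+1 = 9 → [8, 7, 9, 5, 1]
sum = 30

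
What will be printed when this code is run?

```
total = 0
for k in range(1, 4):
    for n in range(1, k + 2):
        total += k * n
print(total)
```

45

k=1,n=1: total = 0+1 = 1
k=1,n=2: total = 1+2 = 3
k=2,n=1: total = 3+2 = 5
k=2,n=2: total = 5+4 = 9
k=2,n=3: total = 9+6 = 15
k=3,n=1: total = 15+3 = 18
k=3,n=2: total = 18+6 = 24
k=3,n=3: total = 24+9 = 33
k=3,n=4: total = 33+12 = 45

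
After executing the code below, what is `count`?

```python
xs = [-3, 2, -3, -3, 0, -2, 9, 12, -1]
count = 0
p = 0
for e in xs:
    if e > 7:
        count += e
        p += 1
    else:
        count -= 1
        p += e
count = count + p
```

6

e=-3: not >7, count = 0-1 = -1; p=-3
e=2: not >7, count = (-1)-1 = -2; p=-1
e=-3: not >7, count = (-2)-1 = -3; p=-4
e=-3: not >7, count = (-3)-1 = -4; p=-7
e=0: not >7, count = (-4)-1 = -5; p=-7
e=-2: not >7, count = (-5)-1 = -6; p=-9
e=9: >7, count = (-6)+9 = 3; p=-8
e=12: >7, count = 3+12 = 15; p=-7
e=-1: not >7, count = 15-1 = 14; p=-8
count+p = 14+(-8) = 6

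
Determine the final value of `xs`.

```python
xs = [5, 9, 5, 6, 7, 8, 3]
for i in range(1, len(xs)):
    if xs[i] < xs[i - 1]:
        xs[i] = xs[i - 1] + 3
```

[5, 9, 12, 15, 18, 21, 24]

i=1: 9>=5, unchanged → [5, 9, 5, 6, 7, 8, 3]
i=2: 5<9, xs[2] = 9+3 = 12 → [5, 9, 12, 6, 7, 8, 3]
i=3: 6<12, xs[3] = 12+3 = 15 → [5, 9, 12, 15, 7, 8, 3]
i=4: 7<15, xs[4] = 15+3 = 18 → [5, 9, 12, 15, 18, 8, 3]
i=5: 8<18, xs[5] = 18+3 = 21 → [5, 9, 12, 15, 18, 21, 3]
i=6: 3<21, xs[6] = 21+3 = 24 → [5, 9, 12, 15, 18, 21, 24]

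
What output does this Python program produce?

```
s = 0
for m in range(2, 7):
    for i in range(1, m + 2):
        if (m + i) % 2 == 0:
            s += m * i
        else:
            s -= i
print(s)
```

110

m=2,i=1: odd sum, s = 0-1 = -1
m=2,i=2: even sum, s = (-1)+4 = 3
m=2,i=3: odd sum, s = 3-3 = 0
m=3,i=1: even sum, s = 0+3 = 3
m=3,i=2: odd sum, s = 3-2 = 1
m=3,i=3: even sum, s = 1+9 = 10
m=3,i=4: odd sum, s = 10-4 = 6
m=4,i=1: odd sum, s = 6-1 = 5
m=4,i=2: even sum, s = 5+8 = 13
m=4,i=3: odd sum, s = 13-3 = 10
m=4,i=4: even sum, s = 10+16 = 26
m=4,i=5: odd sum, s = 26-5 = 21
m=5,i=1: even sum, s = 21+5 = 26
m=5,i=2: odd sum, s = 26-2 = 24
m=5,i=3: even sum, s = 24+15 = 39
m=5,i=4: odd sum, s = 39-4 = 35
m=5,i=5: even sum, s = 35+25 = 60
m=5,i=6: odd sum, s = 60-6 = 54
m=6,i=1: odd sum, s = 54-1 = 53
m=6,i=2: even sum, s = 53+12 = 65
m=6,i=3: odd sum, s = 65-3 = 62
m=6,i=4: even sum, s = 62+24 = 86
m=6,i=5: odd sum, s = 86-5 = 81
m=6,i=6: even sum, s = 81+36 = 117
m=6,i=7: odd sum, s = 117-7 = 110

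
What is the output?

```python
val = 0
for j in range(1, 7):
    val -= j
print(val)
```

j=1: val = 0-1 = -1
j=2: val = (-1)-2 = -3
j=3: val = (-3)-3 = -6
j=4: val = (-6)-4 = -10
j=5: val = (-10)-5 = -15
j=6: val = (-15)-6 = -21

-21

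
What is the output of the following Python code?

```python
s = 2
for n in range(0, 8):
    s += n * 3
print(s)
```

n=0: s = 2+0*3 = 2
n=1: s = 2+1*3 = 5
n=2: s = 5+2*3 = 11
n=3: s = 11+3*3 = 20
n=4: s = 20+4*3 = 32
n=5: s = 32+5*3 = 47
n=6: s = 47+6*3 = 65
n=7: s = 65+7*3 = 86

86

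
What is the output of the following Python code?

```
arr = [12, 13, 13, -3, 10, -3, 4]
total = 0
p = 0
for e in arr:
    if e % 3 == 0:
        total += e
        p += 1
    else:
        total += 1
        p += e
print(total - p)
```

e=12: %3==0, total = 0+12 = 12; p=1
e=13: not %3==0, total = 12+1 = 13; p=14
e=13: not %3==0, total = 13+1 = 14; p=27
e=-3: %3==0, total = 14+(-3) = 11; p=28
e=10: not %3==0, total = 11+1 = 12; p=38
e=-3: %3==0, total = 12+(-3) = 9; p=39
e=4: not %3==0, total = 9+1 = 10; p=43
total-p = 10-43 = -33

-33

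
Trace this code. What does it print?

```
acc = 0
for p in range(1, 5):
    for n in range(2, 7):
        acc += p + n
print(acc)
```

p=1,n=2: acc = 0+3 = 3
p=1,n=3: acc = 3+4 = 7
p=1,n=4: acc = 7+5 = 12
p=1,n=5: acc = 12+6 = 18
p=1,n=6: acc = 18+7 = 25
p=2,n=2: acc = 25+4 = 29
p=2,n=3: acc = 29+5 = 34
p=2,n=4: acc = 34+6 = 40
p=2,n=5: acc = 40+7 = 47
p=2,n=6: acc = 47+8 = 55
p=3,n=2: acc = 55+5 = 60
p=3,n=3: acc = 60+6 = 66
p=3,n=4: acc = 66+7 = 73
p=3,n=5: acc = 73+8 = 81
p=3,n=6: acc = 81+9 = 90
p=4,n=2: acc = 90+6 = 96
p=4,n=3: acc = 96+7 = 103
p=4,n=4: acc = 103+8 = 111
p=4,n=5: acc = 111+9 = 120
p=4,n=6: acc = 120+10 = 130

130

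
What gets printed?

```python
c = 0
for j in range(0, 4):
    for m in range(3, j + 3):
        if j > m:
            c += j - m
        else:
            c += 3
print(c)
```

j=1,m=3: not 1>3, c = 0+3 = 3
j=2,m=3: not 2>3, c = 3+3 = 6
j=2,m=4: not 2>4, c = 6+3 = 9
j=3,m=3: not 3>3, c = 9+3 = 12
j=3,m=4: not 3>4, c = 12+3 = 15
j=3,m=5: not 3>5, c = 15+3 = 18

18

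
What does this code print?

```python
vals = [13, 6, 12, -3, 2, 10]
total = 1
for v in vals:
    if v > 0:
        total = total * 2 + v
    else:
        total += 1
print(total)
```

354

v=13: >0, total = 1*2+13 = 15
v=6: >0, total = 15*2+6 = 36
v=12: >0, total = 36*2+12 = 84
v=-3: not >0, total = 84+1 = 85
v=2: >0, total = 85*2+2 = 172
v=10: >0, total = 172*2+10 = 354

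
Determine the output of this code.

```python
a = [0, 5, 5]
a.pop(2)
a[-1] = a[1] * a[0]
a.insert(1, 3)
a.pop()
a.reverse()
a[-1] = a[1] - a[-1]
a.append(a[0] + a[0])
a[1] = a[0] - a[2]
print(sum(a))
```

6

pop(2) removes 5 → [0, 5]
a[-1] = a[1]*a[0] = 5*0 = 0 → [0, 0]
insert 3 at 1 → [0, 3, 0]
pop() removes 0 → [0, 3]
reverse → [3, 0]
a[-1] = a[1]-a[-1] = 0-0 = 0 → [3, 0]
append a[0]+a[0] = 3+3 = 6 → [3, 0, 6]
a[1] = a[0]-a[2] = 3-6 = -3 → [3, -3, 6]
sum = 6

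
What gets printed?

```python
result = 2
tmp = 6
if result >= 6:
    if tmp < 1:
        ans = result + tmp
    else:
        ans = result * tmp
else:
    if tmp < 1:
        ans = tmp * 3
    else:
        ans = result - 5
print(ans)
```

result=2, tmp=6
result >= 6 is False; tmp < 1 is False
→ ans = result - 5 = -3

-3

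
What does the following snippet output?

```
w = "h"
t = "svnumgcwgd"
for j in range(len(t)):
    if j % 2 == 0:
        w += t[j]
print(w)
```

hsnmcg

j=0: add 's' → 'hs'
j=1: skip
j=2: add 'n' → 'hsn'
j=3: skip
j=4: add 'm' → 'hsnm'
j=5: skip
j=6: add 'c' → 'hsnmc'
j=7: skip
j=8: add 'g' → 'hsnmcg'
j=9: skip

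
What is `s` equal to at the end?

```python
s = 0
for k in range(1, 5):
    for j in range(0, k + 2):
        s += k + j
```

k=1,j=0: s = 0+1 = 1
k=1,j=1: s = 1+2 = 3
k=1,j=2: s = 3+3 = 6
k=2,j=0: s = 6+2 = 8
k=2,j=1: s = 8+3 = 11
k=2,j=2: s = 11+4 = 15
k=2,j=3: s = 15+5 = 20
k=3,j=0: s = 20+3 = 23
k=3,j=1: s = 23+4 = 27
k=3,j=2: s = 27+5 = 32
k=3,j=3: s = 32+6 = 38
k=3,j=4: s = 38+7 = 45
k=4,j=0: s = 45+4 = 49
k=4,j=1: s = 49+5 = 54
k=4,j=2: s = 54+6 = 60
k=4,j=3: s = 60+7 = 67
k=4,j=4: s = 67+8 = 75
k=4,j=5: s = 75+9 = 84

84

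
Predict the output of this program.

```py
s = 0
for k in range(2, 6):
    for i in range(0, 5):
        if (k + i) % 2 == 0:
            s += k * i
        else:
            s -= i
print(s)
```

k=2,i=0: even sum, s = 0+0 = 0
k=2,i=1: odd sum, s = 0-1 = -1
k=2,i=2: even sum, s = (-1)+4 = 3
k=2,i=3: odd sum, s = 3-3 = 0
k=2,i=4: even sum, s = 0+8 = 8
k=3,i=0: odd sum, s = 8-0 = 8
k=3,i=1: even sum, s = 8+3 = 11
k=3,i=2: odd sum, s = 11-2 = 9
k=3,i=3: even sum, s = 9+9 = 18
k=3,i=4: odd sum, s = 18-4 = 14
k=4,i=0: even sum, s = 14+0 = 14
k=4,i=1: odd sum, s = 14-1 = 13
k=4,i=2: even sum, s = 13+8 = 21
k=4,i=3: odd sum, s = 21-3 = 18
k=4,i=4: even sum, s = 18+16 = 34
k=5,i=0: odd sum, s = 34-0 = 34
k=5,i=1: even sum, s = 34+5 = 39
k=5,i=2: odd sum, s = 39-2 = 37
k=5,i=3: even sum, s = 37+15 = 52
k=5,i=4: odd sum, s = 52-4 = 48

48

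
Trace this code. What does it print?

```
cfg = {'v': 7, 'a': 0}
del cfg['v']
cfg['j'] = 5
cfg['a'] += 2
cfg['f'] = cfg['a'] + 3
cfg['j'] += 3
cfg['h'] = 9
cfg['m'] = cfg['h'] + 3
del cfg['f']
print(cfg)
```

del 'v' → {'a': 0}
cfg['j'] = 5 → {'a': 0, 'j': 5}
cfg['a'] = 0+2 = 2 → {'a': 2, 'j': 5}
cfg['f'] = cfg['a']+3 = 5 → {'a': 2, 'j': 5, 'f': 5}
cfg['j'] = 5+3 = 8 → {'a': 2, 'j': 8, 'f': 5}
cfg['h'] = 9 → {'a': 2, 'j': 8, 'f': 5, 'h': 9}
cfg['m'] = cfg['h']+3 = 12 → {'a': 2, 'j': 8, 'f': 5, 'h': 9, 'm': 12}
del 'f' → {'a': 2, 'j': 8, 'h': 9, 'm': 12}

{'a': 2, 'j': 8, 'h': 9, 'm': 12}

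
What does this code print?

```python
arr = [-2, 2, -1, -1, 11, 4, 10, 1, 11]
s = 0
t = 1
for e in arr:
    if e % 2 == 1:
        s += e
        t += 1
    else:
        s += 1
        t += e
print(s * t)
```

500

e=-2: not odd, s = 0+1 = 1; t=-1
e=2: not odd, s = 1+1 = 2; t=1
e=-1: odd, s = 2+(-1) = 1; t=2
e=-1: odd, s = 1+(-1) = 0; t=3
e=11: odd, s = 0+11 = 11; t=4
e=4: not odd, s = 11+1 = 12; t=8
e=10: not odd, s = 12+1 = 13; t=18
e=1: odd, s = 13+1 = 14; t=19
e=11: odd, s = 14+11 = 25; t=20
s*t = 25*20 = 500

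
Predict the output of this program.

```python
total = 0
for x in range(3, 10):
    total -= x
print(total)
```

x=3: total = 0-3 = -3
x=4: total = (-3)-4 = -7
x=5: total = (-7)-5 = -12
x=6: total = (-12)-6 = -18
x=7: total = (-18)-7 = -25
x=8: total = (-25)-8 = -33
x=9: total = (-33)-9 = -42

-42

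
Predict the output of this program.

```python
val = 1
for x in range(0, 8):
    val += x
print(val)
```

x=0: val = 1+0 = 1
x=1: val = 1+1 = 2
x=2: val = 2+2 = 4
x=3: val = 4+3 = 7
x=4: val = 7+4 = 11
x=5: val = 11+5 = 16
x=6: val = 16+6 = 22
x=7: val = 22+7 = 29

29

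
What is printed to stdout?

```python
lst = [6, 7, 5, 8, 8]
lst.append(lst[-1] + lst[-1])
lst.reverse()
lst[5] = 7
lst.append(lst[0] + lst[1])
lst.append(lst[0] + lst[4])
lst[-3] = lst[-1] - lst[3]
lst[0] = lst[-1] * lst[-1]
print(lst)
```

append lst[-1]+lst[-1] = 8+8 = 16 → [6, 7, 5, 8, 8, 16]
reverse → [16, 8, 8, 5, 7, 6]
lst[5] = 7 → [16, 8, 8, 5, 7, 7]
append lst[0]+lst[1] = 16+8 = 24 → [16, 8, 8, 5, 7, 7, 24]
append lst[0]+lst[4] = 16+7 = 23 → [16, 8, 8, 5, 7, 7, 24, 23]
lst[-3] = lst[-1]-lst[3] = 23-5 = 18 → [16, 8, 8, 5, 7, 18, 24, 23]
lst[0] = lst[-1]*lst[-1] = 23*23 = 529 → [529, 8, 8, 5, 7, 18, 24, 23]

[529, 8, 8, 5, 7, 18, 24, 23]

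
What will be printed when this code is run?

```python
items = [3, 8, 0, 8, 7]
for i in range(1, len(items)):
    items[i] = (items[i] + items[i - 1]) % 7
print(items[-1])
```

i=1: items[1] = (8+3)%7 = 4 → [3, 4, 0, 8, 7]
i=2: items[2] = (0+4)%7 = 4 → [3, 4, 4, 8, 7]
i=3: items[3] = (8+4)%7 = 5 → [3, 4, 4, 5, 7]
i=4: items[4] = (7+5)%7 = 5 → [3, 4, 4, 5, 5]

5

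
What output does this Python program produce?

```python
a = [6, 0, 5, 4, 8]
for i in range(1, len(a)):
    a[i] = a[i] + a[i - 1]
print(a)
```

[6, 6, 11, 15, 23]

i=1: a[1] = 0+6 = 6 → [6, 6, 5, 4, 8]
i=2: a[2] = 5+6 = 11 → [6, 6, 11, 4, 8]
i=3: a[3] = 4+11 = 15 → [6, 6, 11, 15, 8]
i=4: a[4] = 8+15 = 23 → [6, 6, 11, 15, 23]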